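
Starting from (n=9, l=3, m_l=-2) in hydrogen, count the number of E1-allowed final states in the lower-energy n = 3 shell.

E1 requires Δl = ±1, so l_f ∈ {2, 4}; with 0 ≤ l_f ≤ n_f−1 = 2, the allowed l_f values are {2}.
For l_f = 2: m_f ∈ {m_i−1, m_i, m_i+1} ∩ [−2, 2] = {-2, -1} → 2 states.
Total: 2.

2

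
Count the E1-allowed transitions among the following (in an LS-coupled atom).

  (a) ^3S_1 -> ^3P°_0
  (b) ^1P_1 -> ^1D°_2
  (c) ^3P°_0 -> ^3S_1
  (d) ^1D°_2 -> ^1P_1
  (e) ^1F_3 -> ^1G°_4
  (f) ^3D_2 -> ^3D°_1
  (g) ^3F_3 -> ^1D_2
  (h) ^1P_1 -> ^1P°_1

7

(a) allowed
(b) allowed
(c) allowed
(d) allowed
(e) allowed
(f) allowed
(g) forbidden (parity, ΔS fail)
(h) allowed
Total allowed: 7 of 8.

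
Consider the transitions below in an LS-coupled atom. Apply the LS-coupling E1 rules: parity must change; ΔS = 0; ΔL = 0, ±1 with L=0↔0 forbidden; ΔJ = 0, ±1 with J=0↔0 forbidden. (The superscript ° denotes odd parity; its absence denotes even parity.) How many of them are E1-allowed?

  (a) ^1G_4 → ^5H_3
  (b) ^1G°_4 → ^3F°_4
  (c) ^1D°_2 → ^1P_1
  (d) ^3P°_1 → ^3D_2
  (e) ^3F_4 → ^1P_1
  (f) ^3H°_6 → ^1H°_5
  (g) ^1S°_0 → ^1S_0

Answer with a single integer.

2

(a) forbidden (parity, ΔS fail)
(b) forbidden (parity, ΔS fail)
(c) allowed
(d) allowed
(e) forbidden (parity, ΔS, ΔL, ΔJ fail)
(f) forbidden (parity, ΔS fail)
(g) forbidden (ΔL, ΔJ fail)
Total allowed: 2 of 7.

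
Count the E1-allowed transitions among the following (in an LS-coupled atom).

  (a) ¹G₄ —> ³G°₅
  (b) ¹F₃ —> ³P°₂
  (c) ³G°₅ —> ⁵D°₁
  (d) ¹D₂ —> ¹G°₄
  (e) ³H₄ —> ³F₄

0

(a) forbidden (ΔS fails)
(b) forbidden (ΔS, ΔL fail)
(c) forbidden (parity, ΔS, ΔL, ΔJ fail)
(d) forbidden (ΔL, ΔJ fail)
(e) forbidden (parity, ΔL fail)
Total allowed: 0 of 5.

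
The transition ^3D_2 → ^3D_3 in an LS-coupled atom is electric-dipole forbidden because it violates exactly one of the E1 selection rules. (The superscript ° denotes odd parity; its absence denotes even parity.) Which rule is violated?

Initial level: S=1, L=2, J=2, parity even. Final level: S=1, L=2, J=3, parity even.
Parity must change: even → even — violated.
ΔS = 0: S: 1 → 1 — satisfied.
ΔL = 0, ±1 (not L=0↔0): L: 2 → 2, ΔL = +0 — satisfied.
ΔJ = 0, ±1 (not J=0↔0): J: 2 → 3, ΔJ = +1 — satisfied.

parity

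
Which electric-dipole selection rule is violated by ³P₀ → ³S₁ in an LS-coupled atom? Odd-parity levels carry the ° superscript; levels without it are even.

Initial level: S=1, L=1, J=0, parity even. Final level: S=1, L=0, J=1, parity even.
Parity must change: even → even — fails.
ΔS = 0: S: 1 → 1 — ok.
ΔL = 0, ±1 (not L=0↔0): L: 1 → 0, ΔL = -1 — ok.
ΔJ = 0, ±1 (not J=0↔0): J: 0 → 1, ΔJ = +1 — ok.

parity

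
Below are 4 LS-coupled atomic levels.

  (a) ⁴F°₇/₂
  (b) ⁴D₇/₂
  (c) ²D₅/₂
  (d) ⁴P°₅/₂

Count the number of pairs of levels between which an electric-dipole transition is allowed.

(a)–(b): allowed.
(a)–(c): forbidden (ΔS).
(a)–(d): forbidden (parity, ΔL).
(b)–(c): forbidden (parity, ΔS).
(b)–(d): allowed.
(c)–(d): forbidden (ΔS).
Allowed pairs: 2 of 6.

2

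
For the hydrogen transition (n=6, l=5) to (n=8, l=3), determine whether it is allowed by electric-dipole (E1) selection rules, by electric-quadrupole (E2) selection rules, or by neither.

Δl = 3 − 5 = -2; l_i + l_f = 8.
E1 (Δl = ±1): not satisfied.
E2 (Δl = 0,±2, l_i+l_f ≥ 2): satisfied.

E2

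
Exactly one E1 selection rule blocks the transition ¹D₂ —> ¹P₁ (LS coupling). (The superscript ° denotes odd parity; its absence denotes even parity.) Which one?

parity

Parity must change: even → even — ✗.
ΔS = 0: S: 0 → 0 — ✓.
ΔL = 0, ±1 (not L=0↔0): L: 2 → 1, ΔL = -1 — ✓.
ΔJ = 0, ±1 (not J=0↔0): J: 2 → 1, ΔJ = -1 — ✓.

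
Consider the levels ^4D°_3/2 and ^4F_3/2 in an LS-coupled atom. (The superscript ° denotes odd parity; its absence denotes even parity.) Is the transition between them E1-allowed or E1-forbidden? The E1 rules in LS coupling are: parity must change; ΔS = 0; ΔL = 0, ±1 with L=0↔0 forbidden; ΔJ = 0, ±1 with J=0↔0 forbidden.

allowed

Parity must change: odd → even — passes.
ΔS = 0: S: 3/2 → 3/2 — passes.
ΔL = 0, ±1 (not L=0↔0): L: 2 → 3, ΔL = +1 — passes.
ΔJ = 0, ±1 (not J=0↔0): J: 3/2 → 3/2, ΔJ = +0 — passes.
All four E1 rules are satisfied.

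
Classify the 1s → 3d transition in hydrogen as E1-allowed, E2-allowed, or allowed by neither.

E2

Δl = 2 − 0 = +2; l_i + l_f = 2.
E1 (Δl = ±1): not satisfied.
E2 (Δl = 0,±2, l_i+l_f ≥ 2): satisfied.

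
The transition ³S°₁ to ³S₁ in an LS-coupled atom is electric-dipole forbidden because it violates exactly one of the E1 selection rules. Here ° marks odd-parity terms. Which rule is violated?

Parity must change: odd → even — satisfied.
ΔS = 0: S: 1 → 1 — satisfied.
ΔL = 0, ±1 (not L=0↔0): L: 0 → 0, ΔL = +0 — violated.
ΔJ = 0, ±1 (not J=0↔0): J: 1 → 1, ΔJ = +0 — satisfied.

the L=0 ↔ L=0 exclusion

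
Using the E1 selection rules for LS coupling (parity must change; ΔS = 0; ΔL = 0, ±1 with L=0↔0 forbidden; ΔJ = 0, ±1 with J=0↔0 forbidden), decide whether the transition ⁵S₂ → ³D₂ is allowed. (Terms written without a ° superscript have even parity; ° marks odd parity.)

Initial level: S=2, L=0, J=2, parity even. Final level: S=1, L=2, J=2, parity even.
Parity must change: even → even — fails.
ΔJ = 0, ±1 (not J=0↔0): J: 2 → 2, ΔJ = +0 — passes.
ΔL = 0, ±1 (not L=0↔0): L: 0 → 2, ΔL = +2 — fails.
ΔS = 0: S: 2 → 1 — fails.
Rule(s) violated: parity, ΔS, ΔL.

forbidden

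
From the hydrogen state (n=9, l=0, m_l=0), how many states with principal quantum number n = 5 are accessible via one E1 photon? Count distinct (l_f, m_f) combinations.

E1 requires Δl = ±1, so l_f ∈ {-1, 1}; with 0 ≤ l_f ≤ n_f−1 = 4, the allowed l_f values are {1}.
For l_f = 1: m_f ∈ {m_i−1, m_i, m_i+1} ∩ [−1, 1] = {-1, 0, 1} → 3 states.
Total: 3.

3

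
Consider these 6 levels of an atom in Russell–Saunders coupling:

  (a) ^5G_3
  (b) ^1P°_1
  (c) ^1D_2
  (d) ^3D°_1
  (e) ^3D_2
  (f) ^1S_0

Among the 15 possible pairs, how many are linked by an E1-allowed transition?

3

(a)–(b): forbidden (ΔS, ΔL, ΔJ).
(a)–(c): forbidden (parity, ΔS, ΔL).
(a)–(d): forbidden (ΔS, ΔL, ΔJ).
(a)–(e): forbidden (parity, ΔS, ΔL).
(a)–(f): forbidden (parity, ΔS, ΔL, ΔJ).
(b)–(c): allowed.
(b)–(d): forbidden (parity, ΔS).
(b)–(e): forbidden (ΔS).
(b)–(f): allowed.
(c)–(d): forbidden (ΔS).
(c)–(e): forbidden (parity, ΔS).
(c)–(f): forbidden (parity, ΔL, ΔJ).
(d)–(e): allowed.
(d)–(f): forbidden (ΔS, ΔL).
(e)–(f): forbidden (parity, ΔS, ΔL, ΔJ).
Allowed pairs: 3 of 15.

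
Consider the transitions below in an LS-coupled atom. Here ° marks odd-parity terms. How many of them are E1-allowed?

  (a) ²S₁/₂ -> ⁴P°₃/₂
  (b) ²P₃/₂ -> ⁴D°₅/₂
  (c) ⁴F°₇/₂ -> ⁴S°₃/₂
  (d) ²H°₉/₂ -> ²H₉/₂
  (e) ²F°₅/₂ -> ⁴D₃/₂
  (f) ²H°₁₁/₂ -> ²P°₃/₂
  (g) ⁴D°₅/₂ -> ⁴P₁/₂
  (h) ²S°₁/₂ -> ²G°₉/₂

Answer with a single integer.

(a) forbidden (ΔS fails)
(b) forbidden (ΔS fails)
(c) forbidden (parity, ΔL, ΔJ fail)
(d) allowed
(e) forbidden (ΔS fails)
(f) forbidden (parity, ΔL, ΔJ fail)
(g) forbidden (ΔJ fails)
(h) forbidden (parity, ΔL, ΔJ fail)
Total allowed: 1 of 8.

1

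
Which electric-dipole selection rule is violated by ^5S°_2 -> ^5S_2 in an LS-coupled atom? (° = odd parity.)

Initial level: S=2, L=0, J=2, parity odd. Final level: S=2, L=0, J=2, parity even.
ΔS = 0: S: 2 → 2 — satisfied.
Parity must change: odd → even — satisfied.
ΔJ = 0, ±1 (not J=0↔0): J: 2 → 2, ΔJ = +0 — satisfied.
ΔL = 0, ±1 (not L=0↔0): L: 0 → 0, ΔL = +0 — violated.

the L=0 ↔ L=0 exclusion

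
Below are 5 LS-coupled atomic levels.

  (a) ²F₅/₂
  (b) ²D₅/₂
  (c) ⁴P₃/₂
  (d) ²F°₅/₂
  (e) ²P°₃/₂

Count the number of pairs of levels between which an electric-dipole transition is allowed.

(a)–(b): forbidden (parity).
(a)–(c): forbidden (parity, ΔS, ΔL).
(a)–(d): allowed.
(a)–(e): forbidden (ΔL).
(b)–(c): forbidden (parity, ΔS).
(b)–(d): allowed.
(b)–(e): allowed.
(c)–(d): forbidden (ΔS, ΔL).
(c)–(e): forbidden (ΔS).
(d)–(e): forbidden (parity, ΔL).
Allowed pairs: 3 of 10.

3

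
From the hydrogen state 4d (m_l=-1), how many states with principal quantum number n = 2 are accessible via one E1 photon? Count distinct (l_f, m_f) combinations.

E1 requires Δl = ±1, so l_f ∈ {1, 3}; with 0 ≤ l_f ≤ n_f−1 = 1, the allowed l_f values are {1}.
For l_f = 1: m_f ∈ {m_i−1, m_i, m_i+1} ∩ [−1, 1] = {-1, 0} → 2 states.
Total: 2.

2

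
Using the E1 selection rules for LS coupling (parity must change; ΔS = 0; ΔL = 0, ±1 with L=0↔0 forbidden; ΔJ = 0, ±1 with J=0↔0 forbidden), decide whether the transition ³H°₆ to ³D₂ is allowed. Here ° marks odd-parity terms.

Initial level: S=1, L=5, J=6, parity odd. Final level: S=1, L=2, J=2, parity even.
Parity must change: odd → even — passes.
ΔS = 0: S: 1 → 1 — passes.
ΔL = 0, ±1 (not L=0↔0): L: 5 → 2, ΔL = -3 — fails.
ΔJ = 0, ±1 (not J=0↔0): J: 6 → 2, ΔJ = -4 — fails.
Rule(s) violated: ΔL, ΔJ.

forbidden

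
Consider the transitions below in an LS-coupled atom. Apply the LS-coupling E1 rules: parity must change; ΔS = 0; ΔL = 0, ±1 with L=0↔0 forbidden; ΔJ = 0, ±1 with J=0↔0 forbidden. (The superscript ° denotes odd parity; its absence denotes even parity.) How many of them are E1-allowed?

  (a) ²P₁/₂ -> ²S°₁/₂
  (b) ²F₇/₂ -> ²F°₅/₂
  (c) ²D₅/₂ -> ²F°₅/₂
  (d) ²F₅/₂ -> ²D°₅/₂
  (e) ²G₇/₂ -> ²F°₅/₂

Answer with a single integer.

(a) allowed
(b) allowed
(c) allowed
(d) allowed
(e) allowed
Total allowed: 5 of 5.

5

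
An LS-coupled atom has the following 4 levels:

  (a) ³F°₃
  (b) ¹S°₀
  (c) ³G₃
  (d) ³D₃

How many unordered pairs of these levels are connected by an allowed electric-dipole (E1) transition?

(a)–(b): forbidden (parity, ΔS, ΔL, ΔJ).
(a)–(c): allowed.
(a)–(d): allowed.
(b)–(c): forbidden (ΔS, ΔL, ΔJ).
(b)–(d): forbidden (ΔS, ΔL, ΔJ).
(c)–(d): forbidden (parity, ΔL).
Allowed pairs: 2 of 6.

2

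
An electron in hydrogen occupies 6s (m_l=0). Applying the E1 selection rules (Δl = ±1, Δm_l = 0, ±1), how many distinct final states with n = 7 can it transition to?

3

E1 requires Δl = ±1, so l_f ∈ {-1, 1}; with 0 ≤ l_f ≤ n_f−1 = 6, the allowed l_f values are {1}.
For l_f = 1: m_f ∈ {m_i−1, m_i, m_i+1} ∩ [−1, 1] = {-1, 0, 1} → 3 states.
Total: 3.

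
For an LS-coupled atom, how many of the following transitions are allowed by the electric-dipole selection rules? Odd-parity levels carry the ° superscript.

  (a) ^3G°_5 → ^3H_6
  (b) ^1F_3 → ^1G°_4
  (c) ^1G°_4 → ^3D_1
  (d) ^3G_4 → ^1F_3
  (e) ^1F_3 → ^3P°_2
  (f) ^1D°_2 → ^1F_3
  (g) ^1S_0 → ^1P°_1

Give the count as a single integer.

4

(a) allowed
(b) allowed
(c) forbidden (ΔS, ΔL, ΔJ fail)
(d) forbidden (parity, ΔS fail)
(e) forbidden (ΔS, ΔL fail)
(f) allowed
(g) allowed
Total allowed: 4 of 7.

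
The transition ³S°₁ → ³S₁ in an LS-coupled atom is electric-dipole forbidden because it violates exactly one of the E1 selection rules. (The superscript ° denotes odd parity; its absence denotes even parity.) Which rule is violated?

the L=0 ↔ L=0 exclusion

Initial level: S=1, L=0, J=1, parity odd. Final level: S=1, L=0, J=1, parity even.
ΔS = 0: S: 1 → 1 — satisfied.
ΔJ = 0, ±1 (not J=0↔0): J: 1 → 1, ΔJ = +0 — satisfied.
Parity must change: odd → even — satisfied.
ΔL = 0, ±1 (not L=0↔0): L: 0 → 0, ΔL = +0 — violated.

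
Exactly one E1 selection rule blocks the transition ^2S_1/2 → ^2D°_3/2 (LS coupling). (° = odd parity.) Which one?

Parity must change: even → odd — satisfied.
ΔS = 0: S: 1/2 → 1/2 — satisfied.
ΔL = 0, ±1 (not L=0↔0): L: 0 → 2, ΔL = +2 — violated.
ΔJ = 0, ±1 (not J=0↔0): J: 1/2 → 3/2, ΔJ = +1 — satisfied.

the ΔL = 0, ±1 rule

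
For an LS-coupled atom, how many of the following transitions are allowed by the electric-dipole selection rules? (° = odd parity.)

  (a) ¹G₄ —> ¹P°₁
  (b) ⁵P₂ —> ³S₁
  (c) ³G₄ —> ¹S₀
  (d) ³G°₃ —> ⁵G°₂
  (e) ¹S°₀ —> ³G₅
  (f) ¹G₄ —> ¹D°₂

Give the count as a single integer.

(a) forbidden (ΔL, ΔJ fail)
(b) forbidden (parity, ΔS fail)
(c) forbidden (parity, ΔS, ΔL, ΔJ fail)
(d) forbidden (parity, ΔS fail)
(e) forbidden (ΔS, ΔL, ΔJ fail)
(f) forbidden (ΔL, ΔJ fail)
Total allowed: 0 of 6.

0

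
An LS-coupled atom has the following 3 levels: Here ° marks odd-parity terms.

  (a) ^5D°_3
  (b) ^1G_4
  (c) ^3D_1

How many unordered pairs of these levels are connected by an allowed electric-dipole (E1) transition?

0

(a)–(b): forbidden (ΔS, ΔL).
(a)–(c): forbidden (ΔS, ΔJ).
(b)–(c): forbidden (parity, ΔS, ΔL, ΔJ).
Allowed pairs: 0 of 3.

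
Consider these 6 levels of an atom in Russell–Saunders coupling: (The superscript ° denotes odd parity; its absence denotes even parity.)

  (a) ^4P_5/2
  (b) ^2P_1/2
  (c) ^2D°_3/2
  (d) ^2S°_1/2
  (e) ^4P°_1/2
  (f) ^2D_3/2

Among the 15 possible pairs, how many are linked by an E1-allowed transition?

3

(a)–(b): forbidden (parity, ΔS, ΔJ).
(a)–(c): forbidden (ΔS).
(a)–(d): forbidden (ΔS, ΔJ).
(a)–(e): forbidden (ΔJ).
(a)–(f): forbidden (parity, ΔS).
(b)–(c): allowed.
(b)–(d): allowed.
(b)–(e): forbidden (ΔS).
(b)–(f): forbidden (parity).
(c)–(d): forbidden (parity, ΔL).
(c)–(e): forbidden (parity, ΔS).
(c)–(f): allowed.
(d)–(e): forbidden (parity, ΔS).
(d)–(f): forbidden (ΔL).
(e)–(f): forbidden (ΔS).
Allowed pairs: 3 of 15.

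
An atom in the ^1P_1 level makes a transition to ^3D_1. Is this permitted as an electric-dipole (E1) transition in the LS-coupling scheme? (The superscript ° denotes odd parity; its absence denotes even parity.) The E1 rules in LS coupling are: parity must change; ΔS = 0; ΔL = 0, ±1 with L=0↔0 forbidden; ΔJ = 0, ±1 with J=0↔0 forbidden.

forbidden

Initial level: S=0, L=1, J=1, parity even. Final level: S=1, L=2, J=1, parity even.
Parity must change: even → even — violated.
ΔS = 0: S: 0 → 1 — violated.
ΔL = 0, ±1 (not L=0↔0): L: 1 → 2, ΔL = +1 — satisfied.
ΔJ = 0, ±1 (not J=0↔0): J: 1 → 1, ΔJ = +0 — satisfied.
Rule(s) violated: parity, ΔS.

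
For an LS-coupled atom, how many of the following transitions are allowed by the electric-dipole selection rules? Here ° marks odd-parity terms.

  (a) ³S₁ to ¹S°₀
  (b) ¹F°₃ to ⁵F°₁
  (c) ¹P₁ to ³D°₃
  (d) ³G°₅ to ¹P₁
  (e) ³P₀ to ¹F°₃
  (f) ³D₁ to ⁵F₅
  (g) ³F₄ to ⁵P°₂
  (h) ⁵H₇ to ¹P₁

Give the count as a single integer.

(a) forbidden (ΔS, ΔL fail)
(b) forbidden (parity, ΔS, ΔJ fail)
(c) forbidden (ΔS, ΔJ fail)
(d) forbidden (ΔS, ΔL, ΔJ fail)
(e) forbidden (ΔS, ΔL, ΔJ fail)
(f) forbidden (parity, ΔS, ΔJ fail)
(g) forbidden (ΔS, ΔL, ΔJ fail)
(h) forbidden (parity, ΔS, ΔL, ΔJ fail)
Total allowed: 0 of 8.

0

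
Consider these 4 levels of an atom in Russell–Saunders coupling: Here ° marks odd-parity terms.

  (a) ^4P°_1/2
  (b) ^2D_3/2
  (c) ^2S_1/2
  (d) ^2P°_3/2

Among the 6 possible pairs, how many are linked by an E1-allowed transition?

(a)–(b): forbidden (ΔS).
(a)–(c): forbidden (ΔS).
(a)–(d): forbidden (parity, ΔS).
(b)–(c): forbidden (parity, ΔL).
(b)–(d): allowed.
(c)–(d): allowed.
Allowed pairs: 2 of 6.

2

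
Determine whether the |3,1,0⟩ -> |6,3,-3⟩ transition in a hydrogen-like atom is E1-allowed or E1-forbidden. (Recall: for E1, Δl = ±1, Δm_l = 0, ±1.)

forbidden

l: 1 → 3 (Δl = +2). Δl = ±1 ✗.
Δm_l = -3 − (0) = -3. E1 requires Δm_l = 0, ±1: ✗.
The transition is electric-dipole forbidden.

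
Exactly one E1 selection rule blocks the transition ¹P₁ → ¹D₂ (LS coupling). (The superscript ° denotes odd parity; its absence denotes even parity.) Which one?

Initial level: S=0, L=1, J=1, parity even. Final level: S=0, L=2, J=2, parity even.
Parity must change: even → even — fails.
ΔS = 0: S: 0 → 0 — passes.
ΔL = 0, ±1 (not L=0↔0): L: 1 → 2, ΔL = +1 — passes.
ΔJ = 0, ±1 (not J=0↔0): J: 1 → 2, ΔJ = +1 — passes.

parity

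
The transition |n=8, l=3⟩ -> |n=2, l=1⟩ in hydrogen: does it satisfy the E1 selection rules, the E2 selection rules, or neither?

E2

Δl = 1 − 3 = -2; l_i + l_f = 4.
E1 (Δl = ±1): not satisfied.
E2 (Δl = 0,±2, l_i+l_f ≥ 2): satisfied.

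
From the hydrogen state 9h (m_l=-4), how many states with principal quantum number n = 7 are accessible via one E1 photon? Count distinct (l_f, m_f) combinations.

5

E1 requires Δl = ±1, so l_f ∈ {4, 6}; with 0 ≤ l_f ≤ n_f−1 = 6, the allowed l_f values are {4, 6}.
For l_f = 4: m_f ∈ {m_i−1, m_i, m_i+1} ∩ [−4, 4] = {-4, -3} → 2 states.
For l_f = 6: m_f ∈ {m_i−1, m_i, m_i+1} ∩ [−6, 6] = {-5, -4, -3} → 3 states.
Total: 5.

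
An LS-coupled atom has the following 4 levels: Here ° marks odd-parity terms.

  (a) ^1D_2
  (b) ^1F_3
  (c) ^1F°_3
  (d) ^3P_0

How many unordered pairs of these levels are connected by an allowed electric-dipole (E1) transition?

(a)–(b): forbidden (parity).
(a)–(c): allowed.
(a)–(d): forbidden (parity, ΔS, ΔJ).
(b)–(c): allowed.
(b)–(d): forbidden (parity, ΔS, ΔL, ΔJ).
(c)–(d): forbidden (ΔS, ΔL, ΔJ).
Allowed pairs: 2 of 6.

2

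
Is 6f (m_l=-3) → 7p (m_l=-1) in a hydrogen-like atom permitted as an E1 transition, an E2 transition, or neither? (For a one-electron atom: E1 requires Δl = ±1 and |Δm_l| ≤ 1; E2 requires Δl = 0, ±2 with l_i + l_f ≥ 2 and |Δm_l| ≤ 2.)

E2

Δl = 1 − 3 = -2; l_i + l_f = 4.
Δm_l = +2.
E1 (Δl = ±1, |Δm_l| ≤ 1): not satisfied.
E2 (Δl = 0,±2, l_i+l_f ≥ 2, |Δm_l| ≤ 2): satisfied.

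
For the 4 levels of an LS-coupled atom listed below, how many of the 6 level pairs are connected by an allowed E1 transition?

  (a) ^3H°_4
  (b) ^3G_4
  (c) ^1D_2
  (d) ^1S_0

(a)–(b): allowed.
(a)–(c): forbidden (ΔS, ΔL, ΔJ).
(a)–(d): forbidden (ΔS, ΔL, ΔJ).
(b)–(c): forbidden (parity, ΔS, ΔL, ΔJ).
(b)–(d): forbidden (parity, ΔS, ΔL, ΔJ).
(c)–(d): forbidden (parity, ΔL, ΔJ).
Allowed pairs: 1 of 6.

1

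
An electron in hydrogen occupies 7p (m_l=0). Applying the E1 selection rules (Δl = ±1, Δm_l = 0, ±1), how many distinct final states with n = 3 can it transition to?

4

E1 requires Δl = ±1, so l_f ∈ {0, 2}; with 0 ≤ l_f ≤ n_f−1 = 2, the allowed l_f values are {0, 2}.
For l_f = 0: m_f ∈ {m_i−1, m_i, m_i+1} ∩ [−0, 0] = {0} → 1 state.
For l_f = 2: m_f ∈ {m_i−1, m_i, m_i+1} ∩ [−2, 2] = {-1, 0, 1} → 3 states.
Total: 4.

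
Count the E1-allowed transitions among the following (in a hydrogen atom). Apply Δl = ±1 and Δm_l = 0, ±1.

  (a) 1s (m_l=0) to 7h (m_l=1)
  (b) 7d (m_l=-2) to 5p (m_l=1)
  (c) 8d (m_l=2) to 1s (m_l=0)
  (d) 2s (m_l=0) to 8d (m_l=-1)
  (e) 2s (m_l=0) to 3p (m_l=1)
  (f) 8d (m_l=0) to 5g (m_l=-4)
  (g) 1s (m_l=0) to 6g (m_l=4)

1

(a) forbidden — Δl = +5 (E1 requires Δl = ±1)
(b) forbidden — Δm_l = +3 (E1 requires Δm_l = 0, ±1)
(c) forbidden — Δl = -2 (E1 requires Δl = ±1); Δm_l = -2 (E1 requires Δm_l = 0, ±1)
(d) forbidden — Δl = +2 (E1 requires Δl = ±1)
(e) allowed
(f) forbidden — Δl = +2 (E1 requires Δl = ±1); Δm_l = -4 (E1 requires Δm_l = 0, ±1)
(g) forbidden — Δl = +4 (E1 requires Δl = ±1); Δm_l = +4 (E1 requires Δm_l = 0, ±1)
Total allowed: 1 of 7.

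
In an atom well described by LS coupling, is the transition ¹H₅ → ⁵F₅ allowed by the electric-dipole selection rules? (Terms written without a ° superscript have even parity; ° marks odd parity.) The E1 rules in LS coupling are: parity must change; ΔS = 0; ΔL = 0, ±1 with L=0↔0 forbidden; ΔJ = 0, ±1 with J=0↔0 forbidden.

Reading off the term symbols: S 0→2, L 5→3, J 5→5, parity even→even.
ΔJ = 0, ±1 (not J=0↔0): J: 5 → 5, ΔJ = +0 — passes.
ΔL = 0, ±1 (not L=0↔0): L: 5 → 3, ΔL = -2 — fails.
Parity must change: even → even — fails.
ΔS = 0: S: 0 → 2 — fails.
Rule(s) violated: parity, ΔS, ΔL.

forbidden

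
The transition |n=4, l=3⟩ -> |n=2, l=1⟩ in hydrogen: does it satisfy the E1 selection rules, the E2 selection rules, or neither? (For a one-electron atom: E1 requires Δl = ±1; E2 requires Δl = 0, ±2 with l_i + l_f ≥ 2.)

E2

Δl = 1 − 3 = -2; l_i + l_f = 4.
E1 (Δl = ±1): not satisfied.
E2 (Δl = 0,±2, l_i+l_f ≥ 2): satisfied.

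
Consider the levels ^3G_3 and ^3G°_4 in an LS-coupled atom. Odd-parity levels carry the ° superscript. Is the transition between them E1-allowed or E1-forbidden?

Parity must change: even → odd — ok.
ΔS = 0: S: 1 → 1 — ok.
ΔL = 0, ±1 (not L=0↔0): L: 4 → 4, ΔL = +0 — ok.
ΔJ = 0, ±1 (not J=0↔0): J: 3 → 4, ΔJ = +1 — ok.
All four E1 rules are satisfied.

allowed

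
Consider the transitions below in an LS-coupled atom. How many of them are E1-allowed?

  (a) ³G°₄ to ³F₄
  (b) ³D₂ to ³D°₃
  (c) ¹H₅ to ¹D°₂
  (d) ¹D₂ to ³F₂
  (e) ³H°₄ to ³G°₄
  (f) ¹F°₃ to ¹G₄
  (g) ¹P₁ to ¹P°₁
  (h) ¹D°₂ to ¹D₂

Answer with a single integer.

(a) allowed
(b) allowed
(c) forbidden (ΔL, ΔJ fail)
(d) forbidden (parity, ΔS fail)
(e) forbidden (parity fails)
(f) allowed
(g) allowed
(h) allowed
Total allowed: 5 of 8.

5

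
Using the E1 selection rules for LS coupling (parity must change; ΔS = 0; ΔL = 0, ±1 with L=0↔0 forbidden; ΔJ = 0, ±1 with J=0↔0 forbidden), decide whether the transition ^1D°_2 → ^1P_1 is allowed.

allowed

Initial level: S=0, L=2, J=2, parity odd. Final level: S=0, L=1, J=1, parity even.
ΔS = 0: S: 0 → 0 — ok.
ΔJ = 0, ±1 (not J=0↔0): J: 2 → 1, ΔJ = -1 — ok.
ΔL = 0, ±1 (not L=0↔0): L: 2 → 1, ΔL = -1 — ok.
Parity must change: odd → even — ok.
All four E1 rules are satisfied.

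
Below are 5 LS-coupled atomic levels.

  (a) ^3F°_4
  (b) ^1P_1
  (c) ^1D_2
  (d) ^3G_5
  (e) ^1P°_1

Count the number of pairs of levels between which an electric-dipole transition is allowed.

(a)–(b): forbidden (ΔS, ΔL, ΔJ).
(a)–(c): forbidden (ΔS, ΔJ).
(a)–(d): allowed.
(a)–(e): forbidden (parity, ΔS, ΔL, ΔJ).
(b)–(c): forbidden (parity).
(b)–(d): forbidden (parity, ΔS, ΔL, ΔJ).
(b)–(e): allowed.
(c)–(d): forbidden (parity, ΔS, ΔL, ΔJ).
(c)–(e): allowed.
(d)–(e): forbidden (ΔS, ΔL, ΔJ).
Allowed pairs: 3 of 10.

3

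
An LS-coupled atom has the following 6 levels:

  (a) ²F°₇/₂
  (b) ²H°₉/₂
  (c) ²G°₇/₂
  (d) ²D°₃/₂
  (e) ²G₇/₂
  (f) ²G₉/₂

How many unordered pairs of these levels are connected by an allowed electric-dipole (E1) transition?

6

(a)–(b): forbidden (parity, ΔL).
(a)–(c): forbidden (parity).
(a)–(d): forbidden (parity, ΔJ).
(a)–(e): allowed.
(a)–(f): allowed.
(b)–(c): forbidden (parity).
(b)–(d): forbidden (parity, ΔL, ΔJ).
(b)–(e): allowed.
(b)–(f): allowed.
(c)–(d): forbidden (parity, ΔL, ΔJ).
(c)–(e): allowed.
(c)–(f): allowed.
(d)–(e): forbidden (ΔL, ΔJ).
(d)–(f): forbidden (ΔL, ΔJ).
(e)–(f): forbidden (parity).
Allowed pairs: 6 of 15.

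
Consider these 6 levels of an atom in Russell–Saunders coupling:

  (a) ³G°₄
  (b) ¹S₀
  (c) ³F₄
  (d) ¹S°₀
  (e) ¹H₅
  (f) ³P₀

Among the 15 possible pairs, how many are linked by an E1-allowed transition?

1

(a)–(b): forbidden (ΔS, ΔL, ΔJ).
(a)–(c): allowed.
(a)–(d): forbidden (parity, ΔS, ΔL, ΔJ).
(a)–(e): forbidden (ΔS).
(a)–(f): forbidden (ΔL, ΔJ).
(b)–(c): forbidden (parity, ΔS, ΔL, ΔJ).
(b)–(d): forbidden (ΔL, ΔJ).
(b)–(e): forbidden (parity, ΔL, ΔJ).
(b)–(f): forbidden (parity, ΔS, ΔJ).
(c)–(d): forbidden (ΔS, ΔL, ΔJ).
(c)–(e): forbidden (parity, ΔS, ΔL).
(c)–(f): forbidden (parity, ΔL, ΔJ).
(d)–(e): forbidden (ΔL, ΔJ).
(d)–(f): forbidden (ΔS, ΔJ).
(e)–(f): forbidden (parity, ΔS, ΔL, ΔJ).
Allowed pairs: 1 of 15.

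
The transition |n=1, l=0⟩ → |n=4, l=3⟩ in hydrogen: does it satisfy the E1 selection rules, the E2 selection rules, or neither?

neither

Δl = 3 − 0 = +3; l_i + l_f = 3.
E1 (Δl = ±1): not satisfied.
E2 (Δl = 0,±2, l_i+l_f ≥ 2): not satisfied.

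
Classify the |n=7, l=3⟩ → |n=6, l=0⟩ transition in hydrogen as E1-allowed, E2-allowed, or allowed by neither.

neither

Δl = 0 − 3 = -3; l_i + l_f = 3.
E1 (Δl = ±1): not satisfied.
E2 (Δl = 0,±2, l_i+l_f ≥ 2): not satisfied.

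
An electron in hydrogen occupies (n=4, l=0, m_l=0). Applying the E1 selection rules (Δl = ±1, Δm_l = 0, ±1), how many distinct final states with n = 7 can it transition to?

3

E1 requires Δl = ±1, so l_f ∈ {-1, 1}; with 0 ≤ l_f ≤ n_f−1 = 6, the allowed l_f values are {1}.
For l_f = 1: m_f ∈ {m_i−1, m_i, m_i+1} ∩ [−1, 1] = {-1, 0, 1} → 3 states.
Total: 3.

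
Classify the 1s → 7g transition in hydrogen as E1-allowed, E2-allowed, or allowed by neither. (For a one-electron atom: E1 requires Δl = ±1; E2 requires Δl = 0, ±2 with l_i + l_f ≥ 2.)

neither

Δl = 4 − 0 = +4; l_i + l_f = 4.
E1 (Δl = ±1): not satisfied.
E2 (Δl = 0,±2, l_i+l_f ≥ 2): not satisfied.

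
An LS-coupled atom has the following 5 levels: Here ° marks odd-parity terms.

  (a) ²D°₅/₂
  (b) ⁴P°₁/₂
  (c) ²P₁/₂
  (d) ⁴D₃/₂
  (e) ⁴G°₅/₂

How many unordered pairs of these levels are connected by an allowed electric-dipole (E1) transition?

1

(a)–(b): forbidden (parity, ΔS, ΔJ).
(a)–(c): forbidden (ΔJ).
(a)–(d): forbidden (ΔS).
(a)–(e): forbidden (parity, ΔS, ΔL).
(b)–(c): forbidden (ΔS).
(b)–(d): allowed.
(b)–(e): forbidden (parity, ΔL, ΔJ).
(c)–(d): forbidden (parity, ΔS).
(c)–(e): forbidden (ΔS, ΔL, ΔJ).
(d)–(e): forbidden (ΔL).
Allowed pairs: 1 of 10.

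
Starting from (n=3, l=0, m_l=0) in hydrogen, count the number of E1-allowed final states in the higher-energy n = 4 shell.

E1 requires Δl = ±1, so l_f ∈ {-1, 1}; with 0 ≤ l_f ≤ n_f−1 = 3, the allowed l_f values are {1}.
For l_f = 1: m_f ∈ {m_i−1, m_i, m_i+1} ∩ [−1, 1] = {-1, 0, 1} → 3 states.
Total: 3.

3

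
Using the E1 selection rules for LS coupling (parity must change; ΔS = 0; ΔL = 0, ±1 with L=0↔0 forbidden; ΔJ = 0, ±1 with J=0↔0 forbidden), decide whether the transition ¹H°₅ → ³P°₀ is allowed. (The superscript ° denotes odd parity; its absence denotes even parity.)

Parity must change: odd → odd — violated.
ΔS = 0: S: 0 → 1 — violated.
ΔL = 0, ±1 (not L=0↔0): L: 5 → 1, ΔL = -4 — violated.
ΔJ = 0, ±1 (not J=0↔0): J: 5 → 0, ΔJ = -5 — violated.
Rule(s) violated: parity, ΔS, ΔL, ΔJ.

forbidden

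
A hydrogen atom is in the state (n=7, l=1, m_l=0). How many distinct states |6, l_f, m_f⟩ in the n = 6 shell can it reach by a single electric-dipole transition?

E1 requires Δl = ±1, so l_f ∈ {0, 2}; with 0 ≤ l_f ≤ n_f−1 = 5, the allowed l_f values are {0, 2}.
For l_f = 0: m_f ∈ {m_i−1, m_i, m_i+1} ∩ [−0, 0] = {0} → 1 state.
For l_f = 2: m_f ∈ {m_i−1, m_i, m_i+1} ∩ [−2, 2] = {-1, 0, 1} → 3 states.
Total: 4.

4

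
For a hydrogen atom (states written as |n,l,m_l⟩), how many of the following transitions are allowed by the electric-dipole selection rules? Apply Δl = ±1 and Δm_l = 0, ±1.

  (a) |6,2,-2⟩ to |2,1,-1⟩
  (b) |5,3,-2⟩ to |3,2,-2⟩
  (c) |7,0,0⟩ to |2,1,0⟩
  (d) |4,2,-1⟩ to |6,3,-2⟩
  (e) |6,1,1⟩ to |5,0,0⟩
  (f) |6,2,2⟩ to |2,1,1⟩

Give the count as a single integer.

6

(a) allowed
(b) allowed
(c) allowed
(d) allowed
(e) allowed
(f) allowed
Total allowed: 6 of 6.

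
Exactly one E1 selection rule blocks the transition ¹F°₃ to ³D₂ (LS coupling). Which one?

Initial level: S=0, L=3, J=3, parity odd. Final level: S=1, L=2, J=2, parity even.
ΔL = 0, ±1 (not L=0↔0): L: 3 → 2, ΔL = -1 — passes.
ΔJ = 0, ±1 (not J=0↔0): J: 3 → 2, ΔJ = -1 — passes.
Parity must change: odd → even — passes.
ΔS = 0: S: 0 → 1 — fails.

the ΔS = 0 rule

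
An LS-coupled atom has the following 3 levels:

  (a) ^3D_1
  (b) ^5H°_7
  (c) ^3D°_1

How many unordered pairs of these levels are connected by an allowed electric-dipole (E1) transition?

1

(a)–(b): forbidden (ΔS, ΔL, ΔJ).
(a)–(c): allowed.
(b)–(c): forbidden (parity, ΔS, ΔL, ΔJ).
Allowed pairs: 1 of 3.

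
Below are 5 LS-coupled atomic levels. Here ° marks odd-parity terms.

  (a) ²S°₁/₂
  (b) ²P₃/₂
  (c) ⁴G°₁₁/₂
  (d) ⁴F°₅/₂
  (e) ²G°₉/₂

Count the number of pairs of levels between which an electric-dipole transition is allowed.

(a)–(b): allowed.
(a)–(c): forbidden (parity, ΔS, ΔL, ΔJ).
(a)–(d): forbidden (parity, ΔS, ΔL, ΔJ).
(a)–(e): forbidden (parity, ΔL, ΔJ).
(b)–(c): forbidden (ΔS, ΔL, ΔJ).
(b)–(d): forbidden (ΔS, ΔL).
(b)–(e): forbidden (ΔL, ΔJ).
(c)–(d): forbidden (parity, ΔJ).
(c)–(e): forbidden (parity, ΔS).
(d)–(e): forbidden (parity, ΔS, ΔJ).
Allowed pairs: 1 of 10.

1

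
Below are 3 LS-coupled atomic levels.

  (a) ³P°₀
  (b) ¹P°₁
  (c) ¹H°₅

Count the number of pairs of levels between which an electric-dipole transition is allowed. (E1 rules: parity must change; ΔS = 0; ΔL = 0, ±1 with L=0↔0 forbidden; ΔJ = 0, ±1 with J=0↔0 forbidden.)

0

(a)–(b): forbidden (parity, ΔS).
(a)–(c): forbidden (parity, ΔS, ΔL, ΔJ).
(b)–(c): forbidden (parity, ΔL, ΔJ).
Allowed pairs: 0 of 3.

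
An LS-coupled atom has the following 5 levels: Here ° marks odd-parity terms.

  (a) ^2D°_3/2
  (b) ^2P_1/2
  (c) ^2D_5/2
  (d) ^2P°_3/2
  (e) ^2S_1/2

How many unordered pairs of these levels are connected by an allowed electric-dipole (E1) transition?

(a)–(b): allowed.
(a)–(c): allowed.
(a)–(d): forbidden (parity).
(a)–(e): forbidden (ΔL).
(b)–(c): forbidden (parity, ΔJ).
(b)–(d): allowed.
(b)–(e): forbidden (parity).
(c)–(d): allowed.
(c)–(e): forbidden (parity, ΔL, ΔJ).
(d)–(e): allowed.
Allowed pairs: 5 of 10.

5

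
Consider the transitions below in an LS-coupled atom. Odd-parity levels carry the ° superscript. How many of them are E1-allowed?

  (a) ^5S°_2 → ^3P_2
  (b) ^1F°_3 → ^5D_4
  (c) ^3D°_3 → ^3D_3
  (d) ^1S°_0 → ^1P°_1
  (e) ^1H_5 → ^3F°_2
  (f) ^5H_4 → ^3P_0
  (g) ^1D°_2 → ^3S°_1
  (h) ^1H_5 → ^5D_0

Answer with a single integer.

(a) forbidden (ΔS fails)
(b) forbidden (ΔS fails)
(c) allowed
(d) forbidden (parity fails)
(e) forbidden (ΔS, ΔL, ΔJ fail)
(f) forbidden (parity, ΔS, ΔL, ΔJ fail)
(g) forbidden (parity, ΔS, ΔL fail)
(h) forbidden (parity, ΔS, ΔL, ΔJ fail)
Total allowed: 1 of 8.

1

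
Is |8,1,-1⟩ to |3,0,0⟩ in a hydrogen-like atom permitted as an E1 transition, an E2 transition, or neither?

E1

Δl = 0 − 1 = -1; l_i + l_f = 1.
Δm_l = +1.
E1 (Δl = ±1, |Δm_l| ≤ 1): satisfied.
E2 (Δl = 0,±2, l_i+l_f ≥ 2, |Δm_l| ≤ 2): not satisfied.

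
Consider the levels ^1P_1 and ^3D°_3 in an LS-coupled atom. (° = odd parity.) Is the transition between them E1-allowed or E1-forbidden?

forbidden

Initial level: S=0, L=1, J=1, parity even. Final level: S=1, L=2, J=3, parity odd.
Parity must change: even → odd — passes.
ΔS = 0: S: 0 → 1 — fails.
ΔL = 0, ±1 (not L=0↔0): L: 1 → 2, ΔL = +1 — passes.
ΔJ = 0, ±1 (not J=0↔0): J: 1 → 3, ΔJ = +2 — fails.
Rule(s) violated: ΔS, ΔJ.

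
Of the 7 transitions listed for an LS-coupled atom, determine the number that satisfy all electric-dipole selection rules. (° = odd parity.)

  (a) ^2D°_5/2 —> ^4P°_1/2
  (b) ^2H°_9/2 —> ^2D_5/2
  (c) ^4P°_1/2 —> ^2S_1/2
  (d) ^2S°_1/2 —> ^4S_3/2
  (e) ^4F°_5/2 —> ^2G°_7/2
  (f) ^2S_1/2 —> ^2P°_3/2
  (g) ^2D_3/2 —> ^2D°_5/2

(a) forbidden (parity, ΔS, ΔJ fail)
(b) forbidden (ΔL, ΔJ fail)
(c) forbidden (ΔS fails)
(d) forbidden (ΔS, ΔL fail)
(e) forbidden (parity, ΔS fail)
(f) allowed
(g) allowed
Total allowed: 2 of 7.

2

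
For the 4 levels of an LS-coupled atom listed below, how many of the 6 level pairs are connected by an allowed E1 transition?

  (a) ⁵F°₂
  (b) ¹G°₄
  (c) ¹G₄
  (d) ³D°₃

(a)–(b): forbidden (parity, ΔS, ΔJ).
(a)–(c): forbidden (ΔS, ΔJ).
(a)–(d): forbidden (parity, ΔS).
(b)–(c): allowed.
(b)–(d): forbidden (parity, ΔS, ΔL).
(c)–(d): forbidden (ΔS, ΔL).
Allowed pairs: 1 of 6.

1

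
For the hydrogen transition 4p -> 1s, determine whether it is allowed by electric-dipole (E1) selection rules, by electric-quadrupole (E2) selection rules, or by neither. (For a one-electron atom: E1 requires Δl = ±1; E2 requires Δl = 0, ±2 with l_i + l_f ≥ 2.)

Δl = 0 − 1 = -1; l_i + l_f = 1.
E1 (Δl = ±1): satisfied.
E2 (Δl = 0,±2, l_i+l_f ≥ 2): not satisfied.

E1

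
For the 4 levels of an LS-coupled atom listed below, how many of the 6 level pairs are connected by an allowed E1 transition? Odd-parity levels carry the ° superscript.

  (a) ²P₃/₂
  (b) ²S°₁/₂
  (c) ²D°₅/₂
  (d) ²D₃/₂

3

(a)–(b): allowed.
(a)–(c): allowed.
(a)–(d): forbidden (parity).
(b)–(c): forbidden (parity, ΔL, ΔJ).
(b)–(d): forbidden (ΔL).
(c)–(d): allowed.
Allowed pairs: 3 of 6.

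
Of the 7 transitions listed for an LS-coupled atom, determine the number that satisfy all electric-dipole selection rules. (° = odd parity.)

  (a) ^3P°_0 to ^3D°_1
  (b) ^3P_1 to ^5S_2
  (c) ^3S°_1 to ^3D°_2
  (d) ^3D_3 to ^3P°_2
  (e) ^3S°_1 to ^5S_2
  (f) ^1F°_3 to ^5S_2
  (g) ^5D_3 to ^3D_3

1

(a) forbidden (parity fails)
(b) forbidden (parity, ΔS fail)
(c) forbidden (parity, ΔL fail)
(d) allowed
(e) forbidden (ΔS, ΔL fail)
(f) forbidden (ΔS, ΔL fail)
(g) forbidden (parity, ΔS fail)
Total allowed: 1 of 7.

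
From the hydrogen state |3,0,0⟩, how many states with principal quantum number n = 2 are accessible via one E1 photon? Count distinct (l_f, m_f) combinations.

3

E1 requires Δl = ±1, so l_f ∈ {-1, 1}; with 0 ≤ l_f ≤ n_f−1 = 1, the allowed l_f values are {1}.
For l_f = 1: m_f ∈ {m_i−1, m_i, m_i+1} ∩ [−1, 1] = {-1, 0, 1} → 3 states.
Total: 3.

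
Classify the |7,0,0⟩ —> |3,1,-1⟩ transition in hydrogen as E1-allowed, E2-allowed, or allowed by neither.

E1

Δl = 1 − 0 = +1; l_i + l_f = 1.
Δm_l = -1.
E1 (Δl = ±1, |Δm_l| ≤ 1): satisfied.
E2 (Δl = 0,±2, l_i+l_f ≥ 2, |Δm_l| ≤ 2): not satisfied.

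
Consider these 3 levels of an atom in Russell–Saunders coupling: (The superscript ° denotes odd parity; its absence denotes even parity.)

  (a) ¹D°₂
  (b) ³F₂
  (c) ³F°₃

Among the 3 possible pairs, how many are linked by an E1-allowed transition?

(a)–(b): forbidden (ΔS).
(a)–(c): forbidden (parity, ΔS).
(b)–(c): allowed.
Allowed pairs: 1 of 3.

1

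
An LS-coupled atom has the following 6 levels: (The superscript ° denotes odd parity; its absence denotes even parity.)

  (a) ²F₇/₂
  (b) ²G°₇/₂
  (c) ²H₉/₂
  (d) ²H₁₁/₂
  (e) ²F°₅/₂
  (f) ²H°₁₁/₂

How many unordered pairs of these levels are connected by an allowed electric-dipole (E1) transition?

(a)–(b): allowed.
(a)–(c): forbidden (parity, ΔL).
(a)–(d): forbidden (parity, ΔL, ΔJ).
(a)–(e): allowed.
(a)–(f): forbidden (ΔL, ΔJ).
(b)–(c): allowed.
(b)–(d): forbidden (ΔJ).
(b)–(e): forbidden (parity).
(b)–(f): forbidden (parity, ΔJ).
(c)–(d): forbidden (parity).
(c)–(e): forbidden (ΔL, ΔJ).
(c)–(f): allowed.
(d)–(e): forbidden (ΔL, ΔJ).
(d)–(f): allowed.
(e)–(f): forbidden (parity, ΔL, ΔJ).
Allowed pairs: 5 of 15.

5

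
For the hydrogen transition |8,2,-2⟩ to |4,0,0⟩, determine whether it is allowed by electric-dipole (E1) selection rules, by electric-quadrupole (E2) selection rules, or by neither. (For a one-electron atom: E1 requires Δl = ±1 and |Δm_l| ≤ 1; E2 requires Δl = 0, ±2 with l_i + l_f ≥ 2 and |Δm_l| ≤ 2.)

Δl = 0 − 2 = -2; l_i + l_f = 2.
Δm_l = +2.
E1 (Δl = ±1, |Δm_l| ≤ 1): not satisfied.
E2 (Δl = 0,±2, l_i+l_f ≥ 2, |Δm_l| ≤ 2): satisfied.

E2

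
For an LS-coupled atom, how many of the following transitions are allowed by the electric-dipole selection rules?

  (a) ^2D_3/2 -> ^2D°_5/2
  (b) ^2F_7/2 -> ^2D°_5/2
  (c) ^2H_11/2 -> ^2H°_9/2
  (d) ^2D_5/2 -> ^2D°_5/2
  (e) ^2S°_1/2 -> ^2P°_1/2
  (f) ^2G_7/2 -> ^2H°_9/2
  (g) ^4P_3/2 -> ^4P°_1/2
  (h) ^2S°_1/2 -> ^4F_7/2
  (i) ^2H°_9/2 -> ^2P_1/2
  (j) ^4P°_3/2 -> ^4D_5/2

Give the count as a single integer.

7

(a) allowed
(b) allowed
(c) allowed
(d) allowed
(e) forbidden (parity fails)
(f) allowed
(g) allowed
(h) forbidden (ΔS, ΔL, ΔJ fail)
(i) forbidden (ΔL, ΔJ fail)
(j) allowed
Total allowed: 7 of 10.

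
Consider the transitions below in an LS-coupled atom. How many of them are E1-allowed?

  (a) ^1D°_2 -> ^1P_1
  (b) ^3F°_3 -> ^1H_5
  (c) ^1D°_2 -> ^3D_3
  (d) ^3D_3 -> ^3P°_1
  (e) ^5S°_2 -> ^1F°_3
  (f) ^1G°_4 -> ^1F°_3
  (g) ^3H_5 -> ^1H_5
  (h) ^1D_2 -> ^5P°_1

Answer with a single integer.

1

(a) allowed
(b) forbidden (ΔS, ΔL, ΔJ fail)
(c) forbidden (ΔS fails)
(d) forbidden (ΔJ fails)
(e) forbidden (parity, ΔS, ΔL fail)
(f) forbidden (parity fails)
(g) forbidden (parity, ΔS fail)
(h) forbidden (ΔS fails)
Total allowed: 1 of 8.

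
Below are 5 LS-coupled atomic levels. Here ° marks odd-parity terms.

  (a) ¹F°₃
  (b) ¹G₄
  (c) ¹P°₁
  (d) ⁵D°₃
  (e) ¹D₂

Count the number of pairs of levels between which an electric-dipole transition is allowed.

3

(a)–(b): allowed.
(a)–(c): forbidden (parity, ΔL, ΔJ).
(a)–(d): forbidden (parity, ΔS).
(a)–(e): allowed.
(b)–(c): forbidden (ΔL, ΔJ).
(b)–(d): forbidden (ΔS, ΔL).
(b)–(e): forbidden (parity, ΔL, ΔJ).
(c)–(d): forbidden (parity, ΔS, ΔJ).
(c)–(e): allowed.
(d)–(e): forbidden (ΔS).
Allowed pairs: 3 of 10.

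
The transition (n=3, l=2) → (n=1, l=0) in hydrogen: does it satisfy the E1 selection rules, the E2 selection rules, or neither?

E2

Δl = 0 − 2 = -2; l_i + l_f = 2.
E1 (Δl = ±1): not satisfied.
E2 (Δl = 0,±2, l_i+l_f ≥ 2): satisfied.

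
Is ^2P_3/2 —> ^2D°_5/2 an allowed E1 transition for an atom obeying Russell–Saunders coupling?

Initial level: S=1/2, L=1, J=3/2, parity even. Final level: S=1/2, L=2, J=5/2, parity odd.
Parity must change: even → odd — passes.
ΔS = 0: S: 1/2 → 1/2 — passes.
ΔL = 0, ±1 (not L=0↔0): L: 1 → 2, ΔL = +1 — passes.
ΔJ = 0, ±1 (not J=0↔0): J: 3/2 → 5/2, ΔJ = +1 — passes.
All four E1 rules are satisfied.

allowed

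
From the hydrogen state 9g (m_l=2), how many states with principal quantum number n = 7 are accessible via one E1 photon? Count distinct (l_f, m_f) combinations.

6

E1 requires Δl = ±1, so l_f ∈ {3, 5}; with 0 ≤ l_f ≤ n_f−1 = 6, the allowed l_f values are {3, 5}.
For l_f = 3: m_f ∈ {m_i−1, m_i, m_i+1} ∩ [−3, 3] = {1, 2, 3} → 3 states.
For l_f = 5: m_f ∈ {m_i−1, m_i, m_i+1} ∩ [−5, 5] = {1, 2, 3} → 3 states.
Total: 6.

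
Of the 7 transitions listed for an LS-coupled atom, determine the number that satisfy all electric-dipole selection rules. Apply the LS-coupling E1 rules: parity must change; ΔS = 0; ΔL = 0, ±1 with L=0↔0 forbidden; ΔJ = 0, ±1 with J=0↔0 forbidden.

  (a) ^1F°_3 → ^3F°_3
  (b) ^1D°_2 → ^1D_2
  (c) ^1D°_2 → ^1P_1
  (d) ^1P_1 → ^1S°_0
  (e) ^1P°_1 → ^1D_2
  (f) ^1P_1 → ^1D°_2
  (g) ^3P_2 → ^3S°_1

(a) forbidden (parity, ΔS fail)
(b) allowed
(c) allowed
(d) allowed
(e) allowed
(f) allowed
(g) allowed
Total allowed: 6 of 7.

6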